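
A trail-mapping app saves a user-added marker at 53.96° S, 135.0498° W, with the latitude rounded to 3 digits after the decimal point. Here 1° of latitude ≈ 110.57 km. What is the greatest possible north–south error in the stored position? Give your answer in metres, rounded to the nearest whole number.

55 metres

Rounding to 3 decimal places leaves the latitude within ±0.0005° of the true value.
So the N–S error is at most 0.0005 × 110570 = 55.285 m.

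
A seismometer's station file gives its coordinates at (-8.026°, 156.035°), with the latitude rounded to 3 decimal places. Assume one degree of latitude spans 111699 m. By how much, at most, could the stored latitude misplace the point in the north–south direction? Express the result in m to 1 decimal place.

55.8 m

Rounding to 3 decimal places leaves the latitude within ±0.0005° of the true value.
Along the meridian that is 0.0005° × 111699 m/° = 55.8495 m.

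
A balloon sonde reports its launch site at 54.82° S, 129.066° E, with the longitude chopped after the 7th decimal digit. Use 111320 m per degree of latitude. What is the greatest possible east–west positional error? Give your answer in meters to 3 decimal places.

0.006 meters

Truncating at 7 decimal places can drop up to a full unit in the last place, so the longitude may be off by as much as 1e-07°.
Parallels shrink by cos φ, so at 54.82° a degree of longitude is 111320 × 0.5761 ≈ 64136.7 m.
So at most 1e-07° × 64136.7 ≈ 0.00641367 m east–west.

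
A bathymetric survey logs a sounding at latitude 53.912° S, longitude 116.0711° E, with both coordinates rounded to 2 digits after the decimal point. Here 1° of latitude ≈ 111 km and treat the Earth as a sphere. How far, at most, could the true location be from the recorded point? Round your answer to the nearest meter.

644 meters

Rounding to 2 decimal places leaves each coordinate within ±0.005° of the true value.
Latitude error → 0.005 × 111000 = 555 m along the meridian.
E–W at 53.912°: 0.005° × 111000 × cos 53.912° = 0.005 × 111000 × 0.5890 ≈ 326.91 m.
Worst case both components are at the extreme and orthogonal: √(555² + 326.91²) ≈ 644.124 m.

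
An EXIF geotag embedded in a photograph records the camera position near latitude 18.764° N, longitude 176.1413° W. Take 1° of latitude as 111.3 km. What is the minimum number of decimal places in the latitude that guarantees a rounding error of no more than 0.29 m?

6 decimal places

One degree of latitude covers 111300 m.
Rounding to N decimal places gives at most 0.5 × 10⁻ᴺ degrees of error, i.e. 0.5 × 10⁻ᴺ × 111300 m.
Need 0.5 × 111300 × 10⁻ᴺ ≤ 0.29 → 10⁻ᴺ ≤ 5.211e-06, so N ≥ 5.28.
So 6 decimal places suffice (0.0556 m); 5 would allow up to 0.556 m.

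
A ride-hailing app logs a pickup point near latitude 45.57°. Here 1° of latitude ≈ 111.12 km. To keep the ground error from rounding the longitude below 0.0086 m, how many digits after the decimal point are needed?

7

At 45.57° one degree of longitude covers 111120 × cos 45.57° ≈ 111120 × 0.7000 ≈ 77788.1 m.
N decimal places → at most half a unit in the last place, 0.5 × 10⁻ᴺ° = 77788.1/2 × 10⁻ᴺ m.
Setting 38894.1 × 10⁻ᴺ ≤ 0.0086 gives 10ᴺ ≥ 4.523e+06, i.e. N ≥ 6.66.
N = 6 would give 0.0389 m (too coarse); N = 7 gives 0.00389 m ≤ 0.0086 m.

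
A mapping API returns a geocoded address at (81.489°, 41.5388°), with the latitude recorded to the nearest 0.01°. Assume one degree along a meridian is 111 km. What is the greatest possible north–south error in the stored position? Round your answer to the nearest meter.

Rounding to 2 decimal places leaves the latitude within ±0.005° of the true value.
Along the meridian that is 0.005° × 111000 m/° = 555 m.

555 meters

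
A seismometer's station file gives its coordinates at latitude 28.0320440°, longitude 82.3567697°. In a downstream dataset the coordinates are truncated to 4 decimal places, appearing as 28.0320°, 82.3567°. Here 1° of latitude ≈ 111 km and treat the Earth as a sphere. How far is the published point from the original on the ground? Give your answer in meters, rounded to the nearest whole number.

Δlat = 28.0320440 − 28.0320 = +0.0000440°; Δlon = 82.3567697 − 82.3567 = +0.0000697°.
N–S: 0.0000440° × 111000 m/° = 4.884 m.
E–W at 28.032°: 0.0000697° × 111000 × cos 28.032° = 0.0000697 × 111000 × 0.8827 ≈ 6.82907 m.
Combined displacement = (4.884² + 6.82907²)^½ ≈ 8.39581 m.

8 meters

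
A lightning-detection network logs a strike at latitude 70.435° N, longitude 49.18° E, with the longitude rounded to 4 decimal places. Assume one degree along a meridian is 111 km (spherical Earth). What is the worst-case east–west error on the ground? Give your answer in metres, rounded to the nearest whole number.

2 metres

Rounding to 4 decimal places leaves the longitude within ±5e-05° of the true value.
At latitude 70.435° a degree of longitude spans 111000 m × cos 70.435° = 111000 × 0.3349 ≈ 37171.2 m.
Maximum E–W displacement: 5e-05 × 37171.2 = 1.85856 m.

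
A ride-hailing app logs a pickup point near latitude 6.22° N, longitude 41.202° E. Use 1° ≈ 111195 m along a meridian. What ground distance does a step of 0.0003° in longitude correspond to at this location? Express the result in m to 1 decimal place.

0.0003° of longitude at 6.22° is 0.0003 × 111195 × cos 6.22° ≈ 0.0003 × 110540 = 33.1621 m.

33.2 m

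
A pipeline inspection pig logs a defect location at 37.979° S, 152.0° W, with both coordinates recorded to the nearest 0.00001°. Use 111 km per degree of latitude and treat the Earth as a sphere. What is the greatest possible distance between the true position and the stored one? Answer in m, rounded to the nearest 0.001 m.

Rounding to 5 decimal places leaves each coordinate within ±5e-06° of the true value.
N–S: 5e-06° × 111000 m/° = 0.555 m.
E–W at 37.979°: 5e-06° × 111000 × cos 37.979° = 5e-06 × 111000 × 0.7882 ≈ 0.437471 m.
Combining orthogonally: (0.555² + 0.437471²)^½ ≈ 0.706687 m.

0.707 m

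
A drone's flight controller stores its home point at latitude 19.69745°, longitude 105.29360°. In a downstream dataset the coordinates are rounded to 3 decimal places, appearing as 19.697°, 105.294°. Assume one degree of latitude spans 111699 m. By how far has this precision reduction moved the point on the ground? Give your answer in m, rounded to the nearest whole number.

66 m

The latitude changed by +0.00045° and the longitude by -0.00040°.
N–S: 0.00045° × 111699 m/° = 50.2646 m.
E–W at 19.697°: -0.00040° × 111699 × cos 19.697° = -0.00040 × 111699 × 0.9415 ≈ -42.0653 m.
Hypotenuse of the two orthogonal shifts: √(50.2646² + 42.0653²) = 65.544 m.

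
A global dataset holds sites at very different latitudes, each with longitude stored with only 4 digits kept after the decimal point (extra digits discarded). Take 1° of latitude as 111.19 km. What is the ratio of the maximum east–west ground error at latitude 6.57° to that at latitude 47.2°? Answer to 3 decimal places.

1.462

Truncating at 4 decimal places can drop up to a full unit in the last place, so the longitude may be off by as much as 0.0001°.
Error at 6.57° = 0.0001° × 111190 × cos 6.57° ≈ 11.119 × 0.9934 = 11.046 m.
Error at 47.2° = 0.0001° × 111190 × cos 47.2° ≈ 11.119 × 0.6794 = 7.5547 m.
The ratio reduces to cos 6.57° / cos 47.2° = 0.9934/0.6794 ≈ 1.4621.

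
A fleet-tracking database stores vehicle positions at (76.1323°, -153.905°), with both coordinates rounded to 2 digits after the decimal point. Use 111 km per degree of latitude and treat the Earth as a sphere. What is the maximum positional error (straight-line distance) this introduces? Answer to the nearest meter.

Rounding to 2 decimal places leaves each coordinate within ±0.005° of the true value.
North–south component: 0.005° × 111000 = 555 m.
East–west component at 76.1323°: 0.005° × 111000 × cos 76.1323° ≈ 0.005 × 26604.6 ≈ 133.023 m.
The two errors are perpendicular, so the maximum displacement is √(555² + 133.023²) ≈ 570.719 m.

571 meters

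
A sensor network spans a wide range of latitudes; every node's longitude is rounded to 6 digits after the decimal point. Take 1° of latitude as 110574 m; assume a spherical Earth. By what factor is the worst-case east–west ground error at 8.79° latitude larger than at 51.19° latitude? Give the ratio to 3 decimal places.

Rounding to 6 decimal places leaves the longitude within ±5e-07° of the true value.
Error at 8.79° = 5e-07° × 110574 × cos 8.79° ≈ 0.055287 × 0.9883 = 0.054638 m.
At 51.19°: 5e-07° × 110574 × cos 51.19° = 5e-07 × 110574 × 0.6267 ≈ 0.034651 m.
The ratio reduces to cos 8.79° / cos 51.19° = 0.9883/0.6267 ≈ 1.5768.

1.577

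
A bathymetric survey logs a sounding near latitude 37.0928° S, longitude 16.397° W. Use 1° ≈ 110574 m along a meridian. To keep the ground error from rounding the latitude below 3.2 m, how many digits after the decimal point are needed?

One degree of latitude covers 110574 m.
With N decimal places the half-ulp bound is 0.5·10⁻ᴺ°, or 0.5·10⁻ᴺ × 110574 m on the ground.
Setting 55287 × 10⁻ᴺ ≤ 3.2 gives 10ᴺ ≥ 1.728e+04, i.e. N ≥ 4.24.
At 4 places the error can reach 5.53 m, but 5 places keeps it to 0.553 m.

5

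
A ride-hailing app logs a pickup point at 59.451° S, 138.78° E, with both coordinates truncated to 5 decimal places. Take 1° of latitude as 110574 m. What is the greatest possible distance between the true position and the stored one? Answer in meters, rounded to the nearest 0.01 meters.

1.24 meters

Truncating at 5 decimal places can drop up to a full unit in the last place, so each coordinate may be off by as much as 1e-05°.
N–S: 1e-05° × 110574 m/° = 1.10574 m.
East–west component at 59.451°: 1e-05° × 110574 × cos 59.451° ≈ 1e-05 × 56202 ≈ 0.56202 m.
The two errors are perpendicular, so the maximum displacement is √(1.10574² + 0.56202²) ≈ 1.24037 m.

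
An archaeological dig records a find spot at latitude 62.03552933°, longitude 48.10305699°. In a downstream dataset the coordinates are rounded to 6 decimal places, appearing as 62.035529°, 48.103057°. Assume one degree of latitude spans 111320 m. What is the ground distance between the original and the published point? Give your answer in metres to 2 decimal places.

0.04 metres

Δlat = 62.03552933 − 62.035529 = +0.00000033°; Δlon = 48.10305699 − 48.103057 = -0.00000001°.
North–south shift: 0.00000033 × 111320 = 0.0367356 m.
E–W at 62.0355°: -0.00000001° × 111320 × cos 62.0355° = -0.00000001 × 111320 × 0.4689 ≈ -0.000522006 m.
Combined displacement = (0.0367356² + 0.000522006²)^½ ≈ 0.0367393 m.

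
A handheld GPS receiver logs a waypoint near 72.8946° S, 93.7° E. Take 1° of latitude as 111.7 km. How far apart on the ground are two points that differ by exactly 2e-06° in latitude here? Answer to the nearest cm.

2e-06° × 111700 m/° = 0.2234 m.
That is 0.2234 m = 22.34 cm.

22 cm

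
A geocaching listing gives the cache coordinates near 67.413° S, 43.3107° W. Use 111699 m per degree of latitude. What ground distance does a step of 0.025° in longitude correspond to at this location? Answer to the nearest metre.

One degree of longitude here spans 111699 × cos 67.413° = 111699 × 0.3841 ≈ 42902 m; 0.025° of that is 1072.55 m.

1073 metres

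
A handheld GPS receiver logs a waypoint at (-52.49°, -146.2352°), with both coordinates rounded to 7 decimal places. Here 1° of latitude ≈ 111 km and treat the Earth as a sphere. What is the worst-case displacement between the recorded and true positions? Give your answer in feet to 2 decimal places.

0.02 feet

Rounding to 7 decimal places leaves each coordinate within ±5e-08° of the true value.
North–south component: 5e-08° × 111000 = 0.00555 m.
Longitude error → 5e-08 × 111000 × cos 52.49° = 5e-08 × 111000 × 0.6089 ≈ 0.00337939 m.
Combining orthogonally: (0.00555² + 0.00337939²)^½ ≈ 0.00649791 m.
In feet: 0.00649791 m ÷ 0.3048 ≈ 0.021319 ft.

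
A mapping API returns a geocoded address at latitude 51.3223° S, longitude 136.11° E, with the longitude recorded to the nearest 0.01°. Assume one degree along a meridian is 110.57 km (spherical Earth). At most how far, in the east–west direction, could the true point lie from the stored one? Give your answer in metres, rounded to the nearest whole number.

345 metres

Rounding to 2 decimal places leaves the longitude within ±0.005° of the true value.
At latitude 51.3223° a degree of longitude spans 110570 m × cos 51.3223° = 110570 × 0.6249 ≈ 69099.5 m.
East–west error: 0.005° × 69099.5 m/° ≈ 345.497 m.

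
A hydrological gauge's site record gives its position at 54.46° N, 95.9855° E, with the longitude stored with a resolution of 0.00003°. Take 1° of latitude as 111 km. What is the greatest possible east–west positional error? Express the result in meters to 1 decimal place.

1.0 meters

With a 0.00003° grid the true value lies within half a step, ±0.00003°/2 = ±1.5e-05°, of the stored one.
Parallels shrink by cos φ, so at 54.46° a degree of longitude is 111000 × 0.5813 ≈ 64521.1 m.
East–west error: 1.5e-05° × 64521.1 m/° ≈ 0.967817 m.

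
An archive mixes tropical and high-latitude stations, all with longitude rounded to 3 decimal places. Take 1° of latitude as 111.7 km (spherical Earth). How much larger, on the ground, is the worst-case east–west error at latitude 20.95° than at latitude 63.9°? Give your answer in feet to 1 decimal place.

Rounding to 3 decimal places leaves the longitude within ±0.0005° of the true value.
Error at 20.95° = 0.0005° × 111700 × cos 20.95° ≈ 55.85 × 0.9339 = 52.158 m.
Error at 63.9° = 0.0005° × 111700 × cos 63.9° ≈ 55.85 × 0.4399 = 24.571 m.
Difference: 52.158 − 24.571 = 27.587 m.
Converting: 27.5873 m × 3.2808 ft/m ≈ 90.51 ft.

90.5 feet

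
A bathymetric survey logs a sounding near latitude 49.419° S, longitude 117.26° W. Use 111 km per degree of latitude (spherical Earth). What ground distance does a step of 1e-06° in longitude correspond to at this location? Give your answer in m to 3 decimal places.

1e-06° of longitude at 49.419° is 1e-06 × 111000 × cos 49.419° ≈ 1e-06 × 72208 = 0.072208 m.

0.072 m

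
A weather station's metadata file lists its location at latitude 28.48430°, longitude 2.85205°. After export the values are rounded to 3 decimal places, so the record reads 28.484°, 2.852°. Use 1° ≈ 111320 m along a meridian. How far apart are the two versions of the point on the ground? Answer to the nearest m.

Δlat = 28.48430 − 28.484 = +0.00030°; Δlon = 2.85205 − 2.852 = +0.00005°.
North–south shift: 0.00030 × 111320 = 33.396 m.
E–W at 28.484°: 0.00005° × 111320 × cos 28.484° = 0.00005 × 111320 × 0.8790 ≈ 4.89224 m.
Hypotenuse of the two orthogonal shifts: √(33.396² + 4.89224²) = 33.7524 m.

34 m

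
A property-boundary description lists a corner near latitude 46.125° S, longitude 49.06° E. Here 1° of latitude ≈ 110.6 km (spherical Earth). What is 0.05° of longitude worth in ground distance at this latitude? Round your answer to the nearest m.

0.05° of longitude at 46.125° is 0.05 × 110600 × cos 46.125° ≈ 0.05 × 76655.5 = 3832.77 m.

3833 m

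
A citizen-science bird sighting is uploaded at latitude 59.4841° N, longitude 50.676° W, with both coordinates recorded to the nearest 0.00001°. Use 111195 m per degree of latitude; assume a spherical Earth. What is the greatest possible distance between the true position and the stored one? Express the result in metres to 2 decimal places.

Rounding to 5 decimal places leaves each coordinate within ±5e-06° of the true value.
N–S: 5e-06° × 111195 m/° = 0.555975 m.
Longitude error → 5e-06 × 111195 × cos 59.4841° = 5e-06 × 111195 × 0.5078 ≈ 0.282312 m.
Combining orthogonally: (0.555975² + 0.282312²)^½ ≈ 0.623545 m.

0.62 metres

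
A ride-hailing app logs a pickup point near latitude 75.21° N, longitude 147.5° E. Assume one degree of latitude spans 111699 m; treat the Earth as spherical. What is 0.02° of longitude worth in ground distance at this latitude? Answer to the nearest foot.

0.02° of longitude at 75.21° is 0.02 × 111699 × cos 75.21° ≈ 0.02 × 28514.2 = 570.284 m.
Converting: 570.284 m × 3.2808 ft/m ≈ 1871 ft.

1871 feet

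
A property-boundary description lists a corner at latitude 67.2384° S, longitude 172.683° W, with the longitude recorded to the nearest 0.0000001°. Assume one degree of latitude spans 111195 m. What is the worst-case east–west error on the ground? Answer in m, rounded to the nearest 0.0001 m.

0.0022 m

Rounding to 7 decimal places leaves the longitude within ±5e-08° of the true value.
One degree of longitude at 67.2384° is 111195 × cos 67.2384° ≈ 111195 × 0.3869 = 43021.1 m.
East–west error: 5e-08° × 43021.1 m/° ≈ 0.00215105 m.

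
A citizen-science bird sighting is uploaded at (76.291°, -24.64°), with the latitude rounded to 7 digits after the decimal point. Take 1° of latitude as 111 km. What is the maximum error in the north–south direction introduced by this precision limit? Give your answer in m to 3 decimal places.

0.006 m

Rounding to 7 decimal places leaves the latitude within ±5e-08° of the true value.
Along the meridian that is 5e-08° × 111000 m/° = 0.00555 m.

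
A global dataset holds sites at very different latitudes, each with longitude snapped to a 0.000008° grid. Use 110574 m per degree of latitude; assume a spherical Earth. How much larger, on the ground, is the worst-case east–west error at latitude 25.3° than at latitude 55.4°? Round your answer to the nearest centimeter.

With a 0.000008° grid the true value lies within half a step, ±0.000008°/2 = ±4e-06°, of the stored one.
At 25.3°: 4e-06° × 110574 × cos 25.3° = 4e-06 × 110574 × 0.9041 ≈ 0.39987 m.
Error at 55.4° = 4e-06° × 110574 × cos 55.4° ≈ 0.4423 × 0.5678 = 0.25116 m.
Difference: 0.39987 − 0.25116 = 0.14872 m.
That is 0.148717 m = 14.872 cm.

15 centimeters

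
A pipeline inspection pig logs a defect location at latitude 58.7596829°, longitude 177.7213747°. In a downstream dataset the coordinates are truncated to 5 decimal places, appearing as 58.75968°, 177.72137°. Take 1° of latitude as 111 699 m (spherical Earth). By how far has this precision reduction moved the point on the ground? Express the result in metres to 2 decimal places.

0.42 metres

Δlat = 58.7596829 − 58.75968 = +0.0000029°; Δlon = 177.7213747 − 177.72137 = +0.0000047°.
North–south shift: 0.0000029 × 111699 = 0.323927 m.
E–W at 58.7597°: 0.0000047° × 111699 × cos 58.7597° = 0.0000047 × 111699 × 0.5186 ≈ 0.272273 m.
Hypotenuse of the two orthogonal shifts: √(0.323927² + 0.272273²) = 0.423156 m.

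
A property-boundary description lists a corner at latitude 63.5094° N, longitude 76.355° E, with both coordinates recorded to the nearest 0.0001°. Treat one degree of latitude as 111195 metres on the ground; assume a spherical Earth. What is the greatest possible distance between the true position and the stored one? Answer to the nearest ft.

Rounding to 4 decimal places leaves each coordinate within ±5e-05° of the true value.
North–south component: 5e-05° × 111195 = 5.55975 m.
East–west component at 63.5094°: 5e-05° × 111195 × cos 63.5094° ≈ 5e-05 × 49598.6 ≈ 2.47993 m.
The two errors are perpendicular, so the maximum displacement is √(5.55975² + 2.47993²) ≈ 6.08776 m.
In feet: 6.08776 m ÷ 0.3048 ≈ 19.973 ft.

20 ft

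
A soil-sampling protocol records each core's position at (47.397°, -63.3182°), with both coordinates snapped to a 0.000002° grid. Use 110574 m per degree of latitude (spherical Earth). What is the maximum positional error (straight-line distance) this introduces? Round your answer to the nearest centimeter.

13 centimeters

With a 0.000002° grid the true value lies within half a step, ±0.000002°/2 = ±1e-06°, of the stored one.
Latitude error → 1e-06 × 110574 = 0.110574 m along the meridian.
E–W at 47.397°: 1e-06° × 110574 × cos 47.397° = 1e-06 × 110574 × 0.6769 ≈ 0.0748491 m.
Combining orthogonally: (0.110574² + 0.0748491²)^½ ≈ 0.133525 m.
That is 0.133525 m = 13.353 cm.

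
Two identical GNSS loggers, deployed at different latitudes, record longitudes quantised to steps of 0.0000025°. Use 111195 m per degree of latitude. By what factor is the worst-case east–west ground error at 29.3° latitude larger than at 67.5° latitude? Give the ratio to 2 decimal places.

With a 0.0000025° grid the true value lies within half a step, ±0.0000025°/2 = ±1.25e-06°, of the stored one.
At 29.3°: 1.25e-06° × 111195 × cos 29.3° = 1.25e-06 × 111195 × 0.8721 ≈ 0.12121 m.
At 67.5°: 1.25e-06° × 111195 × cos 67.5° = 1.25e-06 × 111195 × 0.3827 ≈ 0.053191 m.
The ratio reduces to cos 29.3° / cos 67.5° = 0.8721/0.3827 ≈ 2.2788.

2.28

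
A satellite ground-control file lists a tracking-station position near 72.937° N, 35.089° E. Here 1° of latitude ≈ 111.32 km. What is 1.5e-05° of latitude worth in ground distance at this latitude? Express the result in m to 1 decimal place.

Along a meridian 1.5e-05° is 1.5e-05 × 111320 = 1.6698 m.

1.7 m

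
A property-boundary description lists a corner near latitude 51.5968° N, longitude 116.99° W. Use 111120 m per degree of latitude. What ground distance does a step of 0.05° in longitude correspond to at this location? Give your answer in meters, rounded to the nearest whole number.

3451 meters

At 51.5968° a degree of longitude is 111120 × cos 51.5968° ≈ 69026.8 m, so 0.05° corresponds to 3451.34 m.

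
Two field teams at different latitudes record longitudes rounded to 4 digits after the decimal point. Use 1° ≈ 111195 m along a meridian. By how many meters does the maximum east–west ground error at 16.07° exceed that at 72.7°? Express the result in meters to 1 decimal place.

Rounding to 4 decimal places leaves the longitude within ±5e-05° of the true value.
At 16.07°: 5e-05° × 111195 × cos 16.07° = 5e-05 × 111195 × 0.9609 ≈ 5.3425 m.
Error at 72.7° = 5e-05° × 111195 × cos 72.7° ≈ 5.5598 × 0.2974 = 1.6533 m.
Difference: 5.3425 − 1.6533 = 3.6892 m.

3.7 meters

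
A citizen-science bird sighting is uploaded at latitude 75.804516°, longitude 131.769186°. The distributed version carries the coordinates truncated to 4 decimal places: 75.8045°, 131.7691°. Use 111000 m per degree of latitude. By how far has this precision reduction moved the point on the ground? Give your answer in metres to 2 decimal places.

The latitude changed by +0.000016° and the longitude by +0.000086°.
North–south shift: 0.000016 × 111000 = 1.776 m.
E–W at 75.8045°: 0.000086° × 111000 × cos 75.8045° = 0.000086 × 111000 × 0.2452 ≈ 2.34098 m.
Distance: √(1.776² + 2.34098²) ≈ 2.93843 m.

2.94 metres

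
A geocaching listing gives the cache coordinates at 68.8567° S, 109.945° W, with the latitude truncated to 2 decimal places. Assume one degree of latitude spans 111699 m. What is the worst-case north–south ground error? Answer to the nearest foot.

3665 feet

Truncating at 2 decimal places can drop up to a full unit in the last place, so the latitude may be off by as much as 0.01°.
Along the meridian that is 0.01° × 111699 m/° = 1116.99 m.
In feet: 1116.99 m ÷ 0.3048 ≈ 3664.7 ft.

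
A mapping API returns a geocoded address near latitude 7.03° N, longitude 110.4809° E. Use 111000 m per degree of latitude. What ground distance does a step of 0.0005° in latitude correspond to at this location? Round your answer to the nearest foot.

Along a meridian 0.0005° is 0.0005 × 111000 = 55.5 m.
In feet: 55.5 m ÷ 0.3048 ≈ 182.09 ft.

182 feet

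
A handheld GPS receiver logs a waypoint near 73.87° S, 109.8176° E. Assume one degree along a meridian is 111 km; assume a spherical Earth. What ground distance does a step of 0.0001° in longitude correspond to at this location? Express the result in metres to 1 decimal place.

At 73.87° a degree of longitude is 111000 × cos 73.87° ≈ 30837.8 m, so 0.0001° corresponds to 3.08378 m.

3.1 metres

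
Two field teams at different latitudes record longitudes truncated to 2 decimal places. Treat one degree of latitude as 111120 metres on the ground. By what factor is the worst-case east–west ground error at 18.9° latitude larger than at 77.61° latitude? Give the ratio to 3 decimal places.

Truncating at 2 decimal places can drop up to a full unit in the last place, so the longitude may be off by as much as 0.01°.
Error at 18.9° = 0.01° × 111120 × cos 18.9° ≈ 1111.2 × 0.9461 = 1051.3 m.
Error at 77.61° = 0.01° × 111120 × cos 77.61° ≈ 1111.2 × 0.2146 = 238.42 m.
The ratio reduces to cos 18.9° / cos 77.61° = 0.9461/0.2146 ≈ 4.4093.

4.409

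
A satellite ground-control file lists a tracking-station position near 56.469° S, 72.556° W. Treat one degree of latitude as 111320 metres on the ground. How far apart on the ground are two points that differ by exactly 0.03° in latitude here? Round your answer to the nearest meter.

3340 meters

Along a meridian 0.03° is 0.03 × 111320 = 3339.6 m.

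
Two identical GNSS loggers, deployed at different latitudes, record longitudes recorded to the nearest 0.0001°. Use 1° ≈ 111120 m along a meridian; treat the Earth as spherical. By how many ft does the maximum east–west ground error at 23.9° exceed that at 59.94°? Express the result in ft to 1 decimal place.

7.5 ft

Rounding to 4 decimal places leaves the longitude within ±5e-05° of the true value.
At 23.9°: 5e-05° × 111120 × cos 23.9° = 5e-05 × 111120 × 0.9143 ≈ 5.0796 m.
Error at 59.94° = 5e-05° × 111120 × cos 59.94° ≈ 5.556 × 0.5009 = 2.783 m.
So the lower-latitude error exceeds the higher by 5.0796 − 2.783 = 2.2966 m.
Converting: 2.29656 m × 3.2808 ft/m ≈ 7.5346 ft.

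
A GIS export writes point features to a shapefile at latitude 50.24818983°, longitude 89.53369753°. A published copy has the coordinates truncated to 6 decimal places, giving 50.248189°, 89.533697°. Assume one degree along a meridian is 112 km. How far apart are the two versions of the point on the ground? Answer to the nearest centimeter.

The latitude changed by +0.00000083° and the longitude by +0.00000053°.
North–south shift: 0.00000083 × 112000 = 0.09296 m.
E–W at 50.2482°: 0.00000053° × 112000 × cos 50.2482° = 0.00000053 × 112000 × 0.6395 ≈ 0.0379585 m.
Hypotenuse of the two orthogonal shifts: √(0.09296² + 0.0379585²) = 0.100411 m.
That is 0.100411 m = 10.041 cm.

10 centimeters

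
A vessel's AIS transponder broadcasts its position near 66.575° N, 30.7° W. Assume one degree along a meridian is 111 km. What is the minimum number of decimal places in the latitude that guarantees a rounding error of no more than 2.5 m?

5 decimal places

One degree of latitude covers 111000 m.
With N decimal places the half-ulp bound is 0.5·10⁻ᴺ°, or 0.5·10⁻ᴺ × 111000 m on the ground.
Need 0.5 × 111000 × 10⁻ᴺ ≤ 2.5 → 10⁻ᴺ ≤ 4.505e-05, so N ≥ 4.35.
At 4 places the error can reach 5.55 m, but 5 places keeps it to 0.555 m.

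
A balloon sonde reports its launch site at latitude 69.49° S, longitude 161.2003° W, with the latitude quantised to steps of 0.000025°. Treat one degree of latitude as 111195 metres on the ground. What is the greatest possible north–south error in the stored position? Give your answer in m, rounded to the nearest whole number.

With a 0.000025° grid the true value lies within half a step, ±0.000025°/2 = ±1.25e-05°, of the stored one.
Along the meridian that is 1.25e-05° × 111195 m/° = 1.38994 m.

1 m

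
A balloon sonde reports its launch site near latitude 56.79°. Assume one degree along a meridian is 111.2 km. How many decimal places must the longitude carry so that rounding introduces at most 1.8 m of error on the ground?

At 56.79° one degree of longitude covers 111200 × cos 56.79° ≈ 111200 × 0.5477 ≈ 60905.3 m.
With N decimal places the half-ulp bound is 0.5·10⁻ᴺ°, or 0.5·10⁻ᴺ × 60905.3 m on the ground.
Need 0.5 × 60905.3 × 10⁻ᴺ ≤ 1.8 → 10⁻ᴺ ≤ 5.911e-05, so N ≥ 4.23.
At 4 places the error can reach 3.05 m, but 5 places keeps it to 0.305 m.

5 decimal places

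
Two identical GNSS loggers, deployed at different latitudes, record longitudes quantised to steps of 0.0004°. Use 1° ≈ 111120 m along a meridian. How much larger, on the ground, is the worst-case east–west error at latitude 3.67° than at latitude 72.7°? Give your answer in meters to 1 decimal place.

15.6 meters

With a 0.0004° grid the true value lies within half a step, ±0.0004°/2 = ±0.0002°, of the stored one.
At 3.67°: 0.0002° × 111120 × cos 3.67° = 0.0002 × 111120 × 0.9979 ≈ 22.178 m.
At 72.7°: 0.0002° × 111120 × cos 72.7° = 0.0002 × 111120 × 0.2974 ≈ 6.6089 m.
So the lower-latitude error exceeds the higher by 22.178 − 6.6089 = 15.57 m.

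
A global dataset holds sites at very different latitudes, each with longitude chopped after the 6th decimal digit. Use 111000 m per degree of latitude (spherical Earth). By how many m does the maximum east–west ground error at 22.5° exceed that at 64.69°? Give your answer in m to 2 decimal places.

Truncating at 6 decimal places can drop up to a full unit in the last place, so the longitude may be off by as much as 1e-06°.
At 22.5°: 1e-06° × 111000 × cos 22.5° = 1e-06 × 111000 × 0.9239 ≈ 0.10255 m.
Error at 64.69° = 1e-06° × 111000 × cos 64.69° ≈ 0.111 × 0.4275 = 0.047454 m.
Difference: 0.10255 − 0.047454 = 0.055096 m.

0.06 m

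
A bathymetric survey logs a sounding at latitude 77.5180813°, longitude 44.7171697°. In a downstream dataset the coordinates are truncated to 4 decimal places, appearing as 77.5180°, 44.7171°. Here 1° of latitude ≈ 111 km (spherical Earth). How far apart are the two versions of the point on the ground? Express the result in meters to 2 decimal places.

9.18 meters

The latitude changed by +0.0000813° and the longitude by +0.0000697°.
N–S: 0.0000813° × 111000 m/° = 9.0243 m.
East–west at this latitude: 0.0000697° × 111000 × cos 77.518° ≈ 0.0000697 × 23990.8 = 1.67216 m.
Distance: √(9.0243² + 1.67216²) ≈ 9.17791 m.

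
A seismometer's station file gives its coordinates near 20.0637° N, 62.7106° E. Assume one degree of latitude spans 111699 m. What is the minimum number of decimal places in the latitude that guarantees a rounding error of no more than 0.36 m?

6

One degree of latitude covers 111699 m.
N decimal places → at most half a unit in the last place, 0.5 × 10⁻ᴺ° = 111699/2 × 10⁻ᴺ m.
Setting 55849.5 × 10⁻ᴺ ≤ 0.36 gives 10ᴺ ≥ 1.551e+05, i.e. N ≥ 5.19.
N = 5 would give 0.558 m (too coarse); N = 6 gives 0.0558 m ≤ 0.36 m.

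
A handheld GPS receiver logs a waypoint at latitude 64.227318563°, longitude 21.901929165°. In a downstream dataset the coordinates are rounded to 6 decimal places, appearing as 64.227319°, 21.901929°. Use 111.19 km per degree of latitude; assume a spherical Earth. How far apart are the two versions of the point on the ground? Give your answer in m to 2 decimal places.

The latitude changed by -0.000000437° and the longitude by +0.000000165°.
N–S: -0.000000437° × 111190 m/° = -0.04859 m.
E–W at 64.2273°: 0.000000165° × 111190 × cos 64.2273° = 0.000000165 × 111190 × 0.4348 ≈ 0.00797703 m.
Hypotenuse of the two orthogonal shifts: √(0.04859² + 0.00797703²) = 0.0492405 m.

0.05 m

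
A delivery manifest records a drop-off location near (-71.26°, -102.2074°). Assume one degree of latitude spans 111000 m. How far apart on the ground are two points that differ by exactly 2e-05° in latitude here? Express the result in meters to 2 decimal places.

2.22 meters

Along a meridian 2e-05° is 2e-05 × 111000 = 2.22 m.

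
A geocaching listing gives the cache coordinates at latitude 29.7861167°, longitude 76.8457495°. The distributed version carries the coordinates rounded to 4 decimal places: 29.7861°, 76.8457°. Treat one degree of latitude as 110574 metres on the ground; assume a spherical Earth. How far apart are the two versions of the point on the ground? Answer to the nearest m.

The latitude changed by +0.0000167° and the longitude by +0.0000495°.
N–S: 0.0000167° × 110574 m/° = 1.84659 m.
E–W at 29.7861°: 0.0000495° × 110574 × cos 29.7861° = 0.0000495 × 110574 × 0.8679 ≈ 4.7503 m.
Distance: √(1.84659² + 4.7503²) ≈ 5.09659 m.

5 m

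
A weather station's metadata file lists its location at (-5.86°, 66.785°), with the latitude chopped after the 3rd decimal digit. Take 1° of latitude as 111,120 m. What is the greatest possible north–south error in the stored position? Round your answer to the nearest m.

111 m

Truncating at 3 decimal places can drop up to a full unit in the last place, so the latitude may be off by as much as 0.001°.
North–south distance: 0.001° × 111120 m/° = 111.12 m.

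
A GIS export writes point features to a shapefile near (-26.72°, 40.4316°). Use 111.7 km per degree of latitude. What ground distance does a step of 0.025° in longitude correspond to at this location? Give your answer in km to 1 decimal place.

2.5 km

One degree of longitude here spans 111700 × cos 26.72° = 111700 × 0.8932 ≈ 99772.1 m; 0.025° of that is 2494.3 m.
That is 2494.3 m = 2.4943 km.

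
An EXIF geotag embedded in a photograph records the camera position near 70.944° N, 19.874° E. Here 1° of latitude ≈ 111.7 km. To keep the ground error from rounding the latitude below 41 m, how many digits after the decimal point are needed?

4 decimal places

One degree of latitude covers 111700 m.
Rounding to N decimal places gives at most 0.5 × 10⁻ᴺ degrees of error, i.e. 0.5 × 10⁻ᴺ × 111700 m.
Need 0.5 × 111700 × 10⁻ᴺ ≤ 41 → 10⁻ᴺ ≤ 7.341e-04, so N ≥ 3.13.
So 4 decimal places suffice (5.58 m); 3 would allow up to 55.9 m.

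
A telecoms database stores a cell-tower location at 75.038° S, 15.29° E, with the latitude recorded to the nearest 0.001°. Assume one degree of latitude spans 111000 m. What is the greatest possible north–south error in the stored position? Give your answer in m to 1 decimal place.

55.5 m

Rounding to 3 decimal places leaves the latitude within ±0.0005° of the true value.
So the N–S error is at most 0.0005 × 111000 = 55.5 m.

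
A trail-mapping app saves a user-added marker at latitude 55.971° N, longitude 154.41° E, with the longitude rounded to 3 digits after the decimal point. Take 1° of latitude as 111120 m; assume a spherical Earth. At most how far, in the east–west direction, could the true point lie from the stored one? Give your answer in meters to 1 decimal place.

31.1 meters

Rounding to 3 decimal places leaves the longitude within ±0.0005° of the true value.
At latitude 55.971° a degree of longitude spans 111120 m × cos 55.971° = 111120 × 0.5596 ≈ 62184.1 m.
Maximum E–W displacement: 0.0005 × 62184.1 = 31.0921 m.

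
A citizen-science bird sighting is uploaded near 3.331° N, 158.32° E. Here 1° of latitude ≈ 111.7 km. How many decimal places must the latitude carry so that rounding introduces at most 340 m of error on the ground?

One degree of latitude covers 111700 m.
With N decimal places the half-ulp bound is 0.5·10⁻ᴺ°, or 0.5·10⁻ᴺ × 111700 m on the ground.
Need 0.5 × 111700 × 10⁻ᴺ ≤ 340 → 10⁻ᴺ ≤ 6.088e-03, so N ≥ 2.22.
N = 2 would give 558 m (too coarse); N = 3 gives 55.9 m ≤ 340 m.

3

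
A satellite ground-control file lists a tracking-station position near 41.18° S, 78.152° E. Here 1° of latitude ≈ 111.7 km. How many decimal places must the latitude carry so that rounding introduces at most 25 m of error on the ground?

4 decimal places

One degree of latitude covers 111700 m.
Rounding to N decimal places gives at most 0.5 × 10⁻ᴺ degrees of error, i.e. 0.5 × 10⁻ᴺ × 111700 m.
Setting 55850 × 10⁻ᴺ ≤ 25 gives 10ᴺ ≥ 2234, i.e. N ≥ 3.35.
At 3 places the error can reach 55.9 m, but 4 places keeps it to 5.58 m.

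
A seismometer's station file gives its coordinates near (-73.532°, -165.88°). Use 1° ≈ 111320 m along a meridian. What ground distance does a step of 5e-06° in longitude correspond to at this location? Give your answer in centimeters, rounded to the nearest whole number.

At 73.532° a degree of longitude is 111320 × cos 73.532° ≈ 31557 m, so 5e-06° corresponds to 0.157785 m.
That is 0.157785 m = 15.778 cm.

16 centimeters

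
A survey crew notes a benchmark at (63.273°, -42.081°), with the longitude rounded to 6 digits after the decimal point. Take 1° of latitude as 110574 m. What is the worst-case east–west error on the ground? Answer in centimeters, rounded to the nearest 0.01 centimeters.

Rounding to 6 decimal places leaves the longitude within ±5e-07° of the true value.
Parallels shrink by cos φ, so at 63.273° a degree of longitude is 110574 × 0.4497 ≈ 49729.5 m.
East–west error: 5e-07° × 49729.5 m/° ≈ 0.0248648 m.
That is 0.0248648 m = 2.4865 cm.

2.49 centimeters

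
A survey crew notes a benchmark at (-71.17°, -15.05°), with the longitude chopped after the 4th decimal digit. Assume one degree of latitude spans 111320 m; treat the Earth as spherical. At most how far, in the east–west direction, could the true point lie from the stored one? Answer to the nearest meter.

4 meters

Truncating at 4 decimal places can drop up to a full unit in the last place, so the longitude may be off by as much as 0.0001°.
One degree of longitude at 71.17° is 111320 × cos 71.17° ≈ 111320 × 0.3228 = 35929.8 m.
So at most 0.0001° × 35929.8 ≈ 3.59298 m east–west.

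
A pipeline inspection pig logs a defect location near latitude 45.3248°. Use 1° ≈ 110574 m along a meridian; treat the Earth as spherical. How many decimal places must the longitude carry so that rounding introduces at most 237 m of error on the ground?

3

At 45.3248° one degree of longitude covers 110574 × cos 45.3248° ≈ 110574 × 0.7031 ≈ 77743.1 m.
With N decimal places the half-ulp bound is 0.5·10⁻ᴺ°, or 0.5·10⁻ᴺ × 77743.1 m on the ground.
Setting 38871.6 × 10⁻ᴺ ≤ 237 gives 10ᴺ ≥ 164, i.e. N ≥ 2.21.
So 3 decimal places suffice (38.9 m); 2 would allow up to 389 m.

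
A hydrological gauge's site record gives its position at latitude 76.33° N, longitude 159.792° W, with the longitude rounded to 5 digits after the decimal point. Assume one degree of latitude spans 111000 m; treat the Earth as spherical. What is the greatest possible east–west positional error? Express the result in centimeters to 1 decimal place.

13.1 centimeters

Rounding to 5 decimal places leaves the longitude within ±5e-06° of the true value.
At latitude 76.33° a degree of longitude spans 111000 m × cos 76.33° = 111000 × 0.2363 ≈ 26232.6 m.
East–west error: 5e-06° × 26232.6 m/° ≈ 0.131163 m.
That is 0.131163 m = 13.116 cm.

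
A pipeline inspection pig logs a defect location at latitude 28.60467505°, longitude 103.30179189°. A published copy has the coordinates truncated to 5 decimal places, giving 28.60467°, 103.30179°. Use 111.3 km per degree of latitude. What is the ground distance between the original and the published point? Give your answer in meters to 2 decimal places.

0.59 meters

The latitude changed by +0.00000505° and the longitude by +0.00000189°.
N–S: 0.00000505° × 111300 m/° = 0.562065 m.
E–W at 28.6047°: 0.00000189° × 111300 × cos 28.6047° = 0.00000189 × 111300 × 0.8779 ≈ 0.184682 m.
Combined displacement = (0.562065² + 0.184682²)^½ ≈ 0.591629 m.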